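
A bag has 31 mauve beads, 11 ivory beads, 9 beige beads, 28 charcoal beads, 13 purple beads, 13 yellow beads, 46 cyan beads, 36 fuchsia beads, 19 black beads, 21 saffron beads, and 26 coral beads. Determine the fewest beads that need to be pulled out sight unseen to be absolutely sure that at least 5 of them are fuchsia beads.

In the worst case for collecting fuchsia beads, every non-fuchsia bead comes out first.
There are 31 + 11 + 9 + 28 + 13 + 13 + 46 + 19 + 21 + 26 = 217 non-fuchsia beads altogether.
After those, each further bead must be fuchsia, so 217 + 5 = 222 draws guarantee 5 fuchsia beads.

222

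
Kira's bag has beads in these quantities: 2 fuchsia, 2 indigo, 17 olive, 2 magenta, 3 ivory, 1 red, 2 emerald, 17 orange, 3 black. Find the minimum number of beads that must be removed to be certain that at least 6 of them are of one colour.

26

Put each drawn bead into a box by colour. The largest draw with every box below 6 takes min(count, 5) from each colour; colours with fewer than 5 contribute all they have.
Σ min(cᵢ, 5) = 2 + 2 + 5 + 2 + 3 + 1 + 2 + 5 + 3 = 25.
Draw number 25 + 1 = 26 must push one box to 6.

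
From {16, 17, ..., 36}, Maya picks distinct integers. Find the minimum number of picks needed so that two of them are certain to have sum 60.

Group the elements by complementary pair {x, 60−x}: {24,36}, {25,35}, {26,34}, …, giving 6 two-element pairs; the single value 30 (it cannot pair with itself since the integers are distinct); and 8 integers whose partner 60−x falls outside [16,36].
Treating each of those 15 groups as a pigeonhole, one can pick one integer per group — 15 integers — with no two summing to 60.
The 16th integer lands in an occupied pair, forcing a sum of 60.

16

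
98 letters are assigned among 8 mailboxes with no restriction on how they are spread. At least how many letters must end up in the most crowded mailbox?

13

By the pigeonhole principle, the 8 mailboxes are the holes and the 98 letters are the pigeons.
If every mailbox held at most 12 letters, the total would be at most 8 × 12 = 96, which is less than 98.
So some mailbox holds at least ⌈98/8⌉ = 13 letters.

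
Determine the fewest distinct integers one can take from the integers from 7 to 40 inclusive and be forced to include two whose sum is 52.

21

Group the elements by complementary pair {x, 52−x}: {12,40}, {13,39}, {14,38}, …, giving 14 two-element pairs, the single value 26 (it cannot pair with itself since the integers are distinct), and 5 integers whose partner 52−x falls outside [7,40].
By pigeonhole, treating each of those 20 groups as a pigeonhole, one can pick one integer per group — 20 integers — with no two summing to 52.
The 21st integer lands in an occupied pair, forcing a sum of 52.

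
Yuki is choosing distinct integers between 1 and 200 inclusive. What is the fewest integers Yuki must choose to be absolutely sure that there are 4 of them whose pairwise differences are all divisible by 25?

76

Integers whose pairwise differences are multiples of 25 are exactly those sharing a remainder mod 25. The 25 residue classes mod 25 are the pigeonholes.
With 75 integers one could put 3 in each residue class and have no class reach 4.
The 76th integer pushes some class to 4, so 25·3 + 1 = 76.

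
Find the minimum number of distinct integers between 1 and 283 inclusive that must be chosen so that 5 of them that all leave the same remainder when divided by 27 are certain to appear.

The 27 residue classes mod 27 are the pigeonholes.
With 108 integers one could put 4 in each residue class and have no class reach 5.
The 109th integer pushes some class to 5, so 27·4 + 1 = 109.

109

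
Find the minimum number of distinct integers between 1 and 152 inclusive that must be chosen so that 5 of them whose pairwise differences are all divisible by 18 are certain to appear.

Integers whose pairwise differences are multiples of 18 are exactly those sharing a remainder mod 18. The 18 residue classes mod 18 are the pigeonholes.
With 72 integers one could put 4 in each residue class and have no class reach 5.
The 73rd integer pushes some class to 5, so 18·4 + 1 = 73.

73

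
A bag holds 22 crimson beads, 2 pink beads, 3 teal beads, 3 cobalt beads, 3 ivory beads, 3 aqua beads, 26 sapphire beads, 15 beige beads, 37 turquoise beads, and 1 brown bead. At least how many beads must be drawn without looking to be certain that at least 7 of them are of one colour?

An adversary could hand out at most 6 beads per colour (6 colours run out sooner): 6 + 2 + 3 + 3 + 3 + 3 + 6 + 6 + 6 + 1 = 39 beads and still no colour has 7.
One more bead lands in a colour already at 6, so 40 draws are enough and 39 are not.

40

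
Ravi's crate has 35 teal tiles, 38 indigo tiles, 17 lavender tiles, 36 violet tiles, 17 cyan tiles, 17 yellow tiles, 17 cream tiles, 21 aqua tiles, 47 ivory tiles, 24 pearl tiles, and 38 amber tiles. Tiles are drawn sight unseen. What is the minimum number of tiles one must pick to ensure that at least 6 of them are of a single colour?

56

Put each drawn tile into a box by colour. The largest draw with every box below 6 takes min(count, 5) from each colour.
Σ min(cᵢ, 5) = 5 + 5 + 5 + 5 + 5 + 5 + 5 + 5 + 5 + 5 + 5 = 55.
Draw number 55 + 1 = 56 must push one box to 6.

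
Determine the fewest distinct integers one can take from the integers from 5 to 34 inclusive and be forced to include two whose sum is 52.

23

A set avoiding the sum 52 can contain at most one of each pair {x, 52−x}, plus the 14 elements whose complement lies outside the range or equal to its own complement.
The integers 5, …, 26 (22 of them) are such a set: any two sum to at least 5+6 = 11 and at most 25+26 = 51 < 52.
Any 23rd integer completes one of the 8 pairs, so 23 choices force a sum of 52.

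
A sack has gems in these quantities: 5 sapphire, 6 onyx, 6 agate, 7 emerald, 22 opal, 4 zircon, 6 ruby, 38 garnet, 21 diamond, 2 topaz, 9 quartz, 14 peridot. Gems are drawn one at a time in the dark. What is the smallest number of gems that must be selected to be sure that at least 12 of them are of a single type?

An adversary could hand out at most 11 gems per type (8 types run out sooner): 5 + 6 + 6 + 7 + 11 + 4 + 6 + 11 + 11 + 2 + 9 + 11 = 89 gems and still no type has 12.
By pigeonhole, one more gem lands in a type already at 11, so 90 draws are enough and 89 are not.

90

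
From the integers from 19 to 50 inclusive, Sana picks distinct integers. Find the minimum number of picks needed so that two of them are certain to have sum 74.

20

Two chosen integers sum to 74 exactly when both halves of some pair {x, 74−x} with 24 ≤ x ≤ 74−x ≤ 50 are chosen — 13 such pairs.
The remaining 6 elements (those with no distinct partner in range) can never complete a 74-sum, so the worst case takes all of them and one from each pair: 6 + 13 = 19.
The 20th integer has to be the second member of some pair, so 19 + 1 = 20.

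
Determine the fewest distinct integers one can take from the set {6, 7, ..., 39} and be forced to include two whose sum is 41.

Group the elements by complementary pair {x, 41−x}: {6,35}, {7,34}, {8,33}, …, giving 15 two-element pairs and 4 integers whose partner 41−x falls outside [6,39].
By the pigeonhole principle, treating each of those 19 groups as a pigeonhole, one can pick one integer per group — 19 integers — with no two summing to 41.
The 20th integer lands in an occupied pair, forcing a sum of 41.

20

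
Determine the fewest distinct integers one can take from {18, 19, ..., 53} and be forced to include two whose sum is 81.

Group the elements by complementary pair {x, 81−x}: {28,53}, {29,52}, {30,51}, …, giving 13 two-element pairs and 10 integers whose partner 81−x falls outside [18,53].
Treating each of those 23 groups as a pigeonhole, one can pick one integer per group — 23 integers — with no two summing to 81.
The 24th integer lands in an occupied pair, forcing a sum of 81.

24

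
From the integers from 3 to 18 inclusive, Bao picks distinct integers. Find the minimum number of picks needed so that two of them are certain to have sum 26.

Two chosen integers sum to 26 exactly when both halves of some pair {x, 26−x} with 8 ≤ x ≤ 26−x ≤ 18 are chosen — 5 such pairs.
The remaining 6 elements (those with no distinct partner in range) can never complete a 26-sum, so the worst case takes all of them and one from each pair: 6 + 5 = 11.
The 12th integer has to be the second member of some pair, so 11 + 1 = 12.

12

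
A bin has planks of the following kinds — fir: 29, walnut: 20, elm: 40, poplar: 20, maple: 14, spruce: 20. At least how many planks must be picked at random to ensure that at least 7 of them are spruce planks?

130

In the worst case for collecting spruce planks, every non-spruce plank comes out first.
There are 29 + 20 + 40 + 20 + 14 = 123 non-spruce planks altogether.
After those, each further plank must be spruce, so 123 + 7 = 130 draws guarantee 7 spruce planks.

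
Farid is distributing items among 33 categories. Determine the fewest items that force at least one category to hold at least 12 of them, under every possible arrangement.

364

With 363 items one could put exactly 11 in each of the 33 categories, and no category would reach 12.
One more item must land in a category that already has 11, giving it 12.
So 33 × 11 + 1 = 364 items are required.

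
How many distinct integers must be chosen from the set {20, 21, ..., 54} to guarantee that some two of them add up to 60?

26

Group the elements by complementary pair {x, 60−x}: {20,40}, {21,39}, {22,38}, …, giving 10 two-element pairs, the single value 30 (it cannot pair with itself since the integers are distinct), and 14 integers whose partner 60−x falls outside [20,54].
Treating each of those 25 groups as a pigeonhole, one can pick one integer per group — 25 integers — with no two summing to 60.
The 26th integer lands in an occupied pair, forcing a sum of 60.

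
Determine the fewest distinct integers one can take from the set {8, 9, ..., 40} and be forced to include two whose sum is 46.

19

Group the elements by complementary pair {x, 46−x}: {8,38}, {9,37}, {10,36}, …, giving 15 two-element pairs, the single value 23 (it cannot pair with itself since the integers are distinct), and 2 integers whose partner 46−x falls outside [8,40].
By the pigeonhole principle, treating each of those 18 groups as a pigeonhole, one can pick one integer per group — 18 integers — with no two summing to 46.
The 19th integer lands in an occupied pair, forcing a sum of 46.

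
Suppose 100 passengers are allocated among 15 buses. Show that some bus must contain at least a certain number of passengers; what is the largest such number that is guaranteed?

7

By pigeonhole, the 15 buses are the holes and the 100 passengers are the pigeons.
If every bus held at most 6 passengers, the total would be at most 15 × 6 = 90, which is less than 100.
So some bus holds at least ⌈100/15⌉ = 7 passengers.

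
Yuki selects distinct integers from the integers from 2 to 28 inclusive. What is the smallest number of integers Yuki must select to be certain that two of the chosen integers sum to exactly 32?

16

Group the elements by complementary pair {x, 32−x}: {4,28}, {5,27}, {6,26}, …, giving 12 two-element pairs, the single value 16 (it cannot pair with itself since the integers are distinct), and 2 integers whose partner 32−x falls outside [2,28].
Pigeonhole: treating each of those 15 groups as a pigeonhole, one can pick one integer per group — 15 integers — with no two summing to 32.
The 16th integer lands in an occupied pair, forcing a sum of 32.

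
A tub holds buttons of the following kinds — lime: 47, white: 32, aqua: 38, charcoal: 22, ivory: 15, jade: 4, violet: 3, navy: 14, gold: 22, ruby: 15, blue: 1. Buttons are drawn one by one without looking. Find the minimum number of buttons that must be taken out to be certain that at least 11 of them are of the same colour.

89

By the pigeonhole principle, put each drawn button into a box by colour. The largest draw with every box below 11 takes min(count, 10) from each colour; colours with fewer than 10 contribute all they have.
Σ min(cᵢ, 10) = 10 + 10 + 10 + 10 + 10 + 4 + 3 + 10 + 10 + 10 + 1 = 88.
Draw number 88 + 1 = 89 must push one box to 11.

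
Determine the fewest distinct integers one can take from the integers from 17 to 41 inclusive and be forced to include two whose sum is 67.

Two chosen integers sum to 67 exactly when both halves of some pair {x, 67−x} with 26 ≤ x ≤ 67−x ≤ 41 are chosen — 8 such pairs.
The remaining 9 elements (those with no distinct partner in range) can never complete a 67-sum, so the worst case takes all of them and one from each pair: 9 + 8 = 17.
The 18th integer has to be the second member of some pair, so 17 + 1 = 18.

18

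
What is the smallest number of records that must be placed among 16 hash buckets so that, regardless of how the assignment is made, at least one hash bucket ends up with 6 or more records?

With 80 records one could put exactly 5 in each of the 16 hash buckets, and no hash bucket would reach 6.
One more record must land in a hash bucket that already has 5, giving it 6.
So 16 × 5 + 1 = 81 records are required.

81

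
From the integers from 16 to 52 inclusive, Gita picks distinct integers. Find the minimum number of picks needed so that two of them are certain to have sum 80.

Group the elements by complementary pair {x, 80−x}: {28,52}, {29,51}, {30,50}, …, giving 12 two-element pairs, the single value 40 (it cannot pair with itself since the integers are distinct), and 12 integers whose partner 80−x falls outside [16,52].
Treating each of those 25 groups as a pigeonhole, one can pick one integer per group — 25 integers — with no two summing to 80.
The 26th integer lands in an occupied pair, forcing a sum of 80.

26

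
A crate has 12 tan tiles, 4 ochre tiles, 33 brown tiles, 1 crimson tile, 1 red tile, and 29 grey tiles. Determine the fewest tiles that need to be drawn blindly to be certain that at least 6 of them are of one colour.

An adversary could hand out at most 5 tiles per colour (ochre, crimson, red run out sooner): 5 + 4 + 5 + 1 + 1 + 5 = 21 tiles and still no colour has 6.
One more tile lands in a colour already at 5, so 22 draws are enough and 21 are not.

22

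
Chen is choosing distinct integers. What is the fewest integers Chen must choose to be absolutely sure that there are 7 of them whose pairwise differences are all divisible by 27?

Integers whose pairwise differences are multiples of 27 are exactly those sharing a remainder mod 27. By pigeonhole, the 27 residue classes mod 27 are the pigeonholes.
With 162 integers one could put 6 in each residue class and have no class reach 7.
The 163rd integer pushes some class to 7, so 27·6 + 1 = 163.

163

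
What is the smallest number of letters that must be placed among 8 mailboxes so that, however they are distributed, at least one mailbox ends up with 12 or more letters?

With 88 letters one could put exactly 11 in each of the 8 mailboxes, and no mailbox would reach 12.
One more letter must land in a mailbox that already has 11, giving it 12.
So 8 × 11 + 1 = 89 letters are required.

89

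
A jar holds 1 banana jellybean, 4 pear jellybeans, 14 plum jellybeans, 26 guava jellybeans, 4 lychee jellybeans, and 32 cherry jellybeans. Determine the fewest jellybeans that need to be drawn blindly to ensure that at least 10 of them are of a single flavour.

An adversary could hand out at most 9 jellybeans per flavour (banana, pear, lychee run out sooner): 1 + 4 + 9 + 9 + 4 + 9 = 36 jellybeans and still no flavour has 10.
By the pigeonhole principle, one more jellybean lands in a flavour already at 9, so 37 draws are enough and 36 are not.

37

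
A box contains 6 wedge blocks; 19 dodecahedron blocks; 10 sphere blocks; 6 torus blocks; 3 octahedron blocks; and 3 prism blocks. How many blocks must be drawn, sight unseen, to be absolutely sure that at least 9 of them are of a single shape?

By pigeonhole, the 6 shapes are the holes; the blocks drawn are the pigeons.
To avoid 9 of any one shape, the worst case takes at most 8 of each shape, or every block of a shape that has fewer than 8.
That gives 6 + 8 + 8 + 6 + 3 + 3 = 34 blocks with no shape reaching 9.
The next block forces some shape to 9, so 34 + 1 = 35.

35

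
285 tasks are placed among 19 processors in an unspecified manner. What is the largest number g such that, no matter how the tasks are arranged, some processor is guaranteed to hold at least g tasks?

15

By the pigeonhole principle, the 19 processors are the holes and the 285 tasks are the pigeons.
If every processor held at most 14 tasks, the total would be at most 19 × 14 = 266, which is less than 285.
So some processor holds at least ⌈285/19⌉ = 15 tasks.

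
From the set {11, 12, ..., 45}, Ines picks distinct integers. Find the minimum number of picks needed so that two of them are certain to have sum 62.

22

A set avoiding the sum 62 can contain at most one of each pair {x, 62−x}, plus the 7 elements whose complement lies outside the range or equal to its own complement.
The integers 11, …, 31 (21 of them) are such a set: any two sum to at least 11+12 = 23 and at most 30+31 = 61 < 62.
Any 22nd integer completes one of the 14 pairs, so 22 choices force a sum of 62.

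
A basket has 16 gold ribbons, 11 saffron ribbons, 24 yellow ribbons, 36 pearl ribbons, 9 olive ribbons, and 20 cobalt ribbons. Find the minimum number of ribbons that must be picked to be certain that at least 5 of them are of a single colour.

25

Pigeonhole: the 6 colours are the holes; the ribbons drawn are the pigeons.
To avoid 5 of any one colour, the worst case takes at most 4 of each colour.
That gives 4 + 4 + 4 + 4 + 4 + 4 = 24 ribbons with no colour reaching 5.
The next ribbon forces some colour to 5, so 24 + 1 = 25.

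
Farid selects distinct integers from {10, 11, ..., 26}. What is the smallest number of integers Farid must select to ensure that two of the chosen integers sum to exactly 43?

Group the elements by complementary pair {x, 43−x}: {17,26}, {18,25}, {19,24}, …, giving 5 two-element pairs and 7 integers whose partner 43−x falls outside [10,26].
By the pigeonhole principle, treating each of those 12 groups as a pigeonhole, one can pick one integer per group — 12 integers — with no two summing to 43.
The 13th integer lands in an occupied pair, forcing a sum of 43.

13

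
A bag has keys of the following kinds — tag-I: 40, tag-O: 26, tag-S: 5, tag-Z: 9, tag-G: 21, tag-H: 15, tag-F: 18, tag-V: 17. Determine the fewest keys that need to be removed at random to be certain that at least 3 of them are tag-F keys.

In the worst case for collecting tag-F keys, every non-tag-F key comes out first.
There are 40 + 26 + 5 + 9 + 21 + 15 + 17 = 133 non-tag-F keys altogether.
After those, each further key must be tag-F, so 133 + 3 = 136 draws guarantee 3 tag-F keys.

136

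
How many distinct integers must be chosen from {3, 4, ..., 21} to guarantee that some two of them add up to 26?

12

Two chosen integers sum to 26 exactly when both halves of some pair {x, 26−x} with 5 ≤ x ≤ 26−x ≤ 21 are chosen — 8 such pairs.
The remaining 3 elements (those with no distinct partner in range) can never complete a 26-sum, so the worst case takes all of them and one from each pair: 3 + 8 = 11.
The 12th integer has to be the second member of some pair, so 11 + 1 = 12.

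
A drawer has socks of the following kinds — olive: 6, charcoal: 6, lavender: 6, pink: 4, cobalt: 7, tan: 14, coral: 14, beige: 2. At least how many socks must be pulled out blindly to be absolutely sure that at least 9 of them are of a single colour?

An adversary could hand out at most 8 socks per colour (6 colours run out sooner): 6 + 6 + 6 + 4 + 7 + 8 + 8 + 2 = 47 socks and still no colour has 9.
One more sock lands in a colour already at 8, so 48 draws are enough and 47 are not.

48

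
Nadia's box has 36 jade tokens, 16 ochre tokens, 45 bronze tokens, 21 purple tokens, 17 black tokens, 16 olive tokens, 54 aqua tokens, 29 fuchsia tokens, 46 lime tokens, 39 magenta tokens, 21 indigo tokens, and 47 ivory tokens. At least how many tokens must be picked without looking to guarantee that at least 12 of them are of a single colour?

Pigeonhole: put each drawn token into a box by colour. The largest draw with every box below 12 takes min(count, 11) from each colour.
Σ min(cᵢ, 11) = 11 + 11 + 11 + 11 + 11 + 11 + 11 + 11 + 11 + 11 + 11 + 11 = 132.
Draw number 132 + 1 = 133 must push one box to 12.

133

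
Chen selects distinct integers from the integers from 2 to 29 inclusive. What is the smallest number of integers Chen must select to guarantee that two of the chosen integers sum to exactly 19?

21

Group the elements by complementary pair {x, 19−x}: {2,17}, {3,16}, {4,15}, …, giving 8 two-element pairs and 12 integers whose partner 19−x falls outside [2,29].
Treating each of those 20 groups as a pigeonhole, one can pick one integer per group — 20 integers — with no two summing to 19.
The 21st integer lands in an occupied pair, forcing a sum of 19.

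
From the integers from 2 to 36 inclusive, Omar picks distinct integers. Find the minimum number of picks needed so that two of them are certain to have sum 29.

23

A set avoiding the sum 29 can contain at most one of each pair {x, 29−x}, plus the 9 elements whose complement lies outside the range.
The integers 15, …, 36 (22 of them) are such a set: any two sum to at least 15+16 = 31 > 29.
Pigeonhole: any 23rd integer completes one of the 13 pairs, so 23 choices force a sum of 29.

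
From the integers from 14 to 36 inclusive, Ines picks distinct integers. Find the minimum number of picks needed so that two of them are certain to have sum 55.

15

Group the elements by complementary pair {x, 55−x}: {19,36}, {20,35}, {21,34}, …, giving 9 two-element pairs and 5 integers whose partner 55−x falls outside [14,36].
By the pigeonhole principle, treating each of those 14 groups as a pigeonhole, one can pick one integer per group — 14 integers — with no two summing to 55.
The 15th integer lands in an occupied pair, forcing a sum of 55.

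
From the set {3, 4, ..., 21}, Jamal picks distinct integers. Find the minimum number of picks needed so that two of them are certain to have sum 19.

13

Group the elements by complementary pair {x, 19−x}: {3,16}, {4,15}, {5,14}, …, giving 7 two-element pairs and 5 integers whose partner 19−x falls outside [3,21].
Treating each of those 12 groups as a pigeonhole, one can pick one integer per group — 12 integers — with no two summing to 19.
The 13th integer lands in an occupied pair, forcing a sum of 19.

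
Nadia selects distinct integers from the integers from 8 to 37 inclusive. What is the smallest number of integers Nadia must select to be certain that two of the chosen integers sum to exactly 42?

18

A set avoiding the sum 42 can contain at most one of each pair {x, 42−x}, plus the 4 elements whose complement lies outside the range or equal to its own complement.
The integers 21, …, 37 (17 of them) are such a set: any two sum to at least 21+22 = 43 > 42.
By the pigeonhole principle, any 18th integer completes one of the 13 pairs, so 18 choices force a sum of 42.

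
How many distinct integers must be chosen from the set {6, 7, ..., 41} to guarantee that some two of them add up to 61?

Group the elements by complementary pair {x, 61−x}: {20,41}, {21,40}, {22,39}, …, giving 11 two-element pairs and 14 integers whose partner 61−x falls outside [6,41].
By the pigeonhole principle, treating each of those 25 groups as a pigeonhole, one can pick one integer per group — 25 integers — with no two summing to 61.
The 26th integer lands in an occupied pair, forcing a sum of 61.

26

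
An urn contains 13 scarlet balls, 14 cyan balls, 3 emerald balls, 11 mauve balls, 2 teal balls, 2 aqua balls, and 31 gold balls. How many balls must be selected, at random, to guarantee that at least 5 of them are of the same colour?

The 7 colours are the holes; the balls drawn are the pigeons.
To avoid 5 of any one colour, the worst case takes at most 4 of each colour, or every ball of a colour that has fewer than 4.
That gives 4 + 4 + 3 + 4 + 2 + 2 + 4 = 23 balls with no colour reaching 5.
The next ball forces some colour to 5, so 23 + 1 = 24.

24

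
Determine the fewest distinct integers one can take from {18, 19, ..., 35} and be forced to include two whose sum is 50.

12

A set avoiding the sum 50 can contain at most one of each pair {x, 50−x}, plus the 4 elements whose complement lies outside the range or equal to its own complement.
The integers 25, …, 35 (11 of them) are such a set: any two sum to at least 25+26 = 51 > 50.
Any 12th integer completes one of the 7 pairs, so 12 choices force a sum of 50.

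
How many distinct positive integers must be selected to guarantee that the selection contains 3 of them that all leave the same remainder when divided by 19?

By pigeonhole, the 19 residue classes mod 19 are the pigeonholes.
With 38 integers one could put 2 in each residue class and have no class reach 3.
The 39th integer pushes some class to 3, so 19·2 + 1 = 39.

39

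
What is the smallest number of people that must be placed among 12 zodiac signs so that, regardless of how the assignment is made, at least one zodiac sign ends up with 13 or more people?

145

With 144 people one could put exactly 12 in each of the 12 zodiac signs, and no zodiac sign would reach 13.
By pigeonhole, one more person must land in a zodiac sign that already has 12, giving it 13.
So 12 × 12 + 1 = 145 people are required.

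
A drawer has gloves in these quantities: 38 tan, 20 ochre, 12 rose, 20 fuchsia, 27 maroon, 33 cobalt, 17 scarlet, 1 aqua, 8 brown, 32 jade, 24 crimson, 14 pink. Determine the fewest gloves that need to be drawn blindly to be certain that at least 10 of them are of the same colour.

100

By pigeonhole, put each drawn glove into a box by colour. The largest draw with every box below 10 takes min(count, 9) from each colour; colours with fewer than 9 contribute all they have.
Σ min(cᵢ, 9) = 9 + 9 + 9 + 9 + 9 + 9 + 9 + 1 + 8 + 9 + 9 + 9 = 99.
Draw number 99 + 1 = 100 must push one box to 10.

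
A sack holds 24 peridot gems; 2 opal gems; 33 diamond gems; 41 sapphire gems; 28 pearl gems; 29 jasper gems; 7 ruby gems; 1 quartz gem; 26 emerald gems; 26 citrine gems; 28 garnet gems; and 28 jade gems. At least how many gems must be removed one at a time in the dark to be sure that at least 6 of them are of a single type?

Pigeonhole: put each drawn gem into a box by type. The largest draw with every box below 6 takes min(count, 5) from each type; types with fewer than 5 contribute all they have.
Σ min(cᵢ, 5) = 5 + 2 + 5 + 5 + 5 + 5 + 5 + 1 + 5 + 5 + 5 + 5 = 53.
Draw number 53 + 1 = 54 must push one box to 6.

54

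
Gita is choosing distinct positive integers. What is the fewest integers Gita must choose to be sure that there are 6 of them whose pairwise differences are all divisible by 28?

Integers whose pairwise differences are multiples of 28 are exactly those sharing a remainder mod 28. The 28 residue classes mod 28 are the pigeonholes.
With 140 integers one could put 5 in each residue class and have no class reach 6.
The 141st integer pushes some class to 6, so 28·5 + 1 = 141.

141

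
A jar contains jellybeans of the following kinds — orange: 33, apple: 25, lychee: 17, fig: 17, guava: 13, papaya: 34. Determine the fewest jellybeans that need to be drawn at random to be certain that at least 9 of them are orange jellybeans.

115

In the worst case for collecting orange jellybeans, every non-orange jellybean comes out first.
There are 25 + 17 + 17 + 13 + 34 = 106 non-orange jellybeans altogether.
After those, each further jellybean must be orange, so 106 + 9 = 115 draws guarantee 9 orange jellybeans.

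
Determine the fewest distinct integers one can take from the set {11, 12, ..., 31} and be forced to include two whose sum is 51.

16

Group the elements by complementary pair {x, 51−x}: {20,31}, {21,30}, {22,29}, …, giving 6 two-element pairs and 9 integers whose partner 51−x falls outside [11,31].
Pigeonhole: treating each of those 15 groups as a pigeonhole, one can pick one integer per group — 15 integers — with no two summing to 51.
The 16th integer lands in an occupied pair, forcing a sum of 51.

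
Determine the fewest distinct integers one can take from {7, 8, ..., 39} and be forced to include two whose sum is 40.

Group the elements by complementary pair {x, 40−x}: {7,33}, {8,32}, {9,31}, …, giving 13 two-element pairs, the single value 20 (it cannot pair with itself since the integers are distinct), and 6 integers whose partner 40−x falls outside [7,39].
Treating each of those 20 groups as a pigeonhole, one can pick one integer per group — 20 integers — with no two summing to 40.
The 21st integer lands in an occupied pair, forcing a sum of 40.

21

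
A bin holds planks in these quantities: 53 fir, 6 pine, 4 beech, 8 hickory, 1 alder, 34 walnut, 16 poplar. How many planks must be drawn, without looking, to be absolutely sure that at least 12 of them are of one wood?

An adversary could hand out at most 11 planks per wood (4 woods run out sooner): 11 + 6 + 4 + 8 + 1 + 11 + 11 = 52 planks and still no wood has 12.
By pigeonhole, one more plank lands in a wood already at 11, so 53 draws are enough and 52 are not.

53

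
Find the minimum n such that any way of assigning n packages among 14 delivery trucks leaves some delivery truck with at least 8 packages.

With 98 packages one could put exactly 7 in each of the 14 delivery trucks, and no delivery truck would reach 8.
By pigeonhole, one more package must land in a delivery truck that already has 7, giving it 8.
So 14 × 7 + 1 = 99 packages are required.

99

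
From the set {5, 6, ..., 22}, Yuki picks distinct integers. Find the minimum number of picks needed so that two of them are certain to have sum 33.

13

Two chosen integers sum to 33 exactly when both halves of some pair {x, 33−x} with 11 ≤ x ≤ 33−x ≤ 22 are chosen — 6 such pairs.
The remaining 6 elements (those with no distinct partner in range) can never complete a 33-sum, so the worst case takes all of them and one from each pair: 6 + 6 = 12.
By pigeonhole, the 13th integer has to be the second member of some pair, so 12 + 1 = 13.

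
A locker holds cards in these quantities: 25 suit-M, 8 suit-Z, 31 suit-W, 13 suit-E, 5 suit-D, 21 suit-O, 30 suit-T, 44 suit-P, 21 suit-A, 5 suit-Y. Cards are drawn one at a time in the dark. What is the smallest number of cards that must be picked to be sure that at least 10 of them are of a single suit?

An adversary could hand out at most 9 cards per suit (suit-Z, suit-D, suit-Y run out sooner): 9 + 8 + 9 + 9 + 5 + 9 + 9 + 9 + 9 + 5 = 81 cards and still no suit has 10.
One more card lands in a suit already at 9, so 82 draws are enough and 81 are not.

82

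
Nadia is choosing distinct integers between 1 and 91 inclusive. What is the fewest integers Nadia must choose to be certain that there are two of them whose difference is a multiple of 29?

Integers whose pairwise differences are multiples of 29 are exactly those sharing a remainder mod 29. By pigeonhole, the 29 residue classes mod 29 are the pigeonholes.
With 29 integers one could put 1 in each residue class and have no class reach 2.
The 30th integer pushes some class to 2, so 29·1 + 1 = 30.

30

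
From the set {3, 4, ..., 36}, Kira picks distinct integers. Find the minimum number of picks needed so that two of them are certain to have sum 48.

23

A set avoiding the sum 48 can contain at most one of each pair {x, 48−x}, plus the 10 elements whose complement lies outside the range or equal to its own complement.
The integers 3, …, 24 (22 of them) are such a set: any two sum to at least 3+4 = 7 and at most 23+24 = 47 < 48.
By pigeonhole, any 23rd integer completes one of the 12 pairs, so 23 choices force a sum of 48.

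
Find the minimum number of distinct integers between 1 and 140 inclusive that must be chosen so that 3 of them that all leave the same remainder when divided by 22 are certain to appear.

Pigeonhole: the 22 residue classes mod 22 are the pigeonholes.
With 44 integers one could put 2 in each residue class and have no class reach 3.
The 45th integer pushes some class to 3, so 22·2 + 1 = 45.

45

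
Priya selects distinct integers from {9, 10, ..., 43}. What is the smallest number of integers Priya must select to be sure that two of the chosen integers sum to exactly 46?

A set avoiding the sum 46 can contain at most one of each pair {x, 46−x}, plus the 7 elements whose complement lies outside the range or equal to its own complement.
The integers 23, …, 43 (21 of them) are such a set: any two sum to at least 23+24 = 47 > 46.
Any 22nd integer completes one of the 14 pairs, so 22 choices force a sum of 46.

22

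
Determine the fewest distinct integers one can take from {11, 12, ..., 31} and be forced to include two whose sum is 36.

A set avoiding the sum 36 can contain at most one of each pair {x, 36−x}, plus the 7 elements whose complement lies outside the range or equal to its own complement.
The integers 18, …, 31 (14 of them) are such a set: any two sum to at least 18+19 = 37 > 36.
Pigeonhole: any 15th integer completes one of the 7 pairs, so 15 choices force a sum of 36.

15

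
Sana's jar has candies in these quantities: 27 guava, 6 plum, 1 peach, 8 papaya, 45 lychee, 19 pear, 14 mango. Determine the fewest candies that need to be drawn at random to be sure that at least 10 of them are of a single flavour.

By pigeonhole, the 7 flavours are the holes; the candies drawn are the pigeons.
To avoid 10 of any one flavour, the worst case takes at most 9 of each flavour, or every candy of a flavour that has fewer than 9.
That gives 9 + 6 + 1 + 8 + 9 + 9 + 9 = 51 candies with no flavour reaching 10.
The next candy forces some flavour to 10, so 51 + 1 = 52.

52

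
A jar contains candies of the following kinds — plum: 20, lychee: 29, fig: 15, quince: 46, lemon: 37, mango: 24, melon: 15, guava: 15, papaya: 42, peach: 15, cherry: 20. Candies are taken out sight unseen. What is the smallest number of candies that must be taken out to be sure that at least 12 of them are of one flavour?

An adversary could hand out at most 11 candies per flavour: 11 + 11 + 11 + 11 + 11 + 11 + 11 + 11 + 11 + 11 + 11 = 121 candies and still no flavour has 12.
By pigeonhole, one more candy lands in a flavour already at 11, so 122 draws are enough and 121 are not.

122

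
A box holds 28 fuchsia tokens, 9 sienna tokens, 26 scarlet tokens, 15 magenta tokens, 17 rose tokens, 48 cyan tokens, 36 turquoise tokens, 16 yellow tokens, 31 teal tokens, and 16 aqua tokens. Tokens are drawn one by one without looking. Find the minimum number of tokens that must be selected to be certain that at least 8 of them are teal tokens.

219

In the worst case for collecting teal tokens, every non-teal token comes out first.
There are 28 + 9 + 26 + 15 + 17 + 48 + 36 + 16 + 16 = 211 non-teal tokens altogether.
After those, each further token must be teal, so 211 + 8 = 219 draws guarantee 8 teal tokens.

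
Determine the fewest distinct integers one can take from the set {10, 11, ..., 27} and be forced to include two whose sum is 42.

A set avoiding the sum 42 can contain at most one of each pair {x, 42−x}, plus the 6 elements whose complement lies outside the range or equal to its own complement.
The integers 10, …, 21 (12 of them) are such a set: any two sum to at least 10+11 = 21 and at most 20+21 = 41 < 42.
By pigeonhole, any 13th integer completes one of the 6 pairs, so 13 choices force a sum of 42.

13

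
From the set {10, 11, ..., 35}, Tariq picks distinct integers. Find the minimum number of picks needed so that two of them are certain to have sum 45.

14

Two chosen integers sum to 45 exactly when both halves of some pair {x, 45−x} with 10 ≤ x ≤ 45−x ≤ 35 are chosen — 13 such pairs.
Every element belongs to one of those pairs, so the worst case picks one from each: 13 integers.
Pigeonhole: the 14th integer has to be the second member of some pair, so 13 + 1 = 14.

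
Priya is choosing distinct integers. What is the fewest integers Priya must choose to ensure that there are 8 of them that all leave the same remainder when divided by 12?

85

By pigeonhole, the 12 residue classes mod 12 are the pigeonholes.
With 84 integers one could put 7 in each residue class and have no class reach 8.
The 85th integer pushes some class to 8, so 12·7 + 1 = 85.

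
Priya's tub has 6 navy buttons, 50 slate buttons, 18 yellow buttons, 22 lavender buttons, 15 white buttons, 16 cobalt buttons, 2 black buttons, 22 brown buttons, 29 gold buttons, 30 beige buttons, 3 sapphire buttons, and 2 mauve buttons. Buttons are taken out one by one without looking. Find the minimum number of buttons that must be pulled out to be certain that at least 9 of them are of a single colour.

Put each drawn button into a box by colour. The largest draw with every box below 9 takes min(count, 8) from each colour; colours with fewer than 8 contribute all they have.
Σ min(cᵢ, 8) = 6 + 8 + 8 + 8 + 8 + 8 + 2 + 8 + 8 + 8 + 3 + 2 = 77.
Draw number 77 + 1 = 78 must push one box to 9.

78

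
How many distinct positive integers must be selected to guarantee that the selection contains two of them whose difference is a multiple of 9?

10

Integers whose pairwise differences are multiples of 9 are exactly those sharing a remainder mod 9. Pigeonhole: the 9 residue classes mod 9 are the pigeonholes.
With 9 integers one could put 1 in each residue class and have no class reach 2.
The 10th integer pushes some class to 2, so 9·1 + 1 = 10.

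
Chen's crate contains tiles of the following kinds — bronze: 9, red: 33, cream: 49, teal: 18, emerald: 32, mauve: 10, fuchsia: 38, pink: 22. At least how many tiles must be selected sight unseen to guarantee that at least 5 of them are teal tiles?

198

In the worst case for collecting teal tiles, every non-teal tile comes out first.
There are 9 + 33 + 49 + 32 + 10 + 38 + 22 = 193 non-teal tiles altogether.
After those, each further tile must be teal, so 193 + 5 = 198 draws guarantee 5 teal tiles.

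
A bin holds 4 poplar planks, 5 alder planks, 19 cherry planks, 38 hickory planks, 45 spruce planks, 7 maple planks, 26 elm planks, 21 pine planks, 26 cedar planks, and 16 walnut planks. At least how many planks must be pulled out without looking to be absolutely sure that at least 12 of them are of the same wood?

94

The 10 woods are the holes; the planks drawn are the pigeons.
To avoid 12 of any one wood, the worst case takes at most 11 of each wood, or every plank of a wood that has fewer than 11.
That gives 4 + 5 + 11 + 11 + 11 + 7 + 11 + 11 + 11 + 11 = 93 planks with no wood reaching 12.
The next plank forces some wood to 12, so 93 + 1 = 94.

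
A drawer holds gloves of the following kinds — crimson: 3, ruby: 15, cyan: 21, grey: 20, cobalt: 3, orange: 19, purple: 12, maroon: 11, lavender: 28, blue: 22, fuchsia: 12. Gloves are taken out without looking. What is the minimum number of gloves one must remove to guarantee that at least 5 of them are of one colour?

43

By pigeonhole, the 11 colours are the holes; the gloves drawn are the pigeons.
To avoid 5 of any one colour, the worst case takes at most 4 of each colour, or every glove of a colour that has fewer than 4.
That gives 3 + 4 + 4 + 4 + 3 + 4 + 4 + 4 + 4 + 4 + 4 = 42 gloves with no colour reaching 5.
The next glove forces some colour to 5, so 42 + 1 = 43.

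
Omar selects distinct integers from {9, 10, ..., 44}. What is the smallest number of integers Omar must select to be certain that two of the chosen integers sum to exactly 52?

20

Group the elements by complementary pair {x, 52−x}: {9,43}, {10,42}, {11,41}, …, giving 17 two-element pairs; the single value 26 (it cannot pair with itself since the integers are distinct); and 1 integer whose partner 52−x falls outside [9,44].
By the pigeonhole principle, treating each of those 19 groups as a pigeonhole, one can pick one integer per group — 19 integers — with no two summing to 52.
The 20th integer lands in an occupied pair, forcing a sum of 52.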